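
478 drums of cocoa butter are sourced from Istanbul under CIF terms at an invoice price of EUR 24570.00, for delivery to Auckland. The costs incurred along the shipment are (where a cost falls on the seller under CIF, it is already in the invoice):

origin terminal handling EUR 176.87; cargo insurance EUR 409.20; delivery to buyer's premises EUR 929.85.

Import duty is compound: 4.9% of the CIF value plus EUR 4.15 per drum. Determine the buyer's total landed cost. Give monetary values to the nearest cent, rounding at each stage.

CIF: the seller pays costs through ocean freight and marine insurance to the destination port.
Already in the invoice (seller's account under CIF): origin terminal, insurance — exclude.
The CIF price already equals the CIF value: 24570.00
Ad valorem component: 24570.00 × 4.9% = 1203.93
Specific component: 478 × 4.15 = 1983.70
Import duty = 1203.93 + 1983.70 = 3187.63
Buyer bears: delivery 929.85 + duty 3187.63 = 4117.48
Landed cost = invoice 24570.00 + 4117.48 = 28687.48

Total landed cost: EUR 28687.48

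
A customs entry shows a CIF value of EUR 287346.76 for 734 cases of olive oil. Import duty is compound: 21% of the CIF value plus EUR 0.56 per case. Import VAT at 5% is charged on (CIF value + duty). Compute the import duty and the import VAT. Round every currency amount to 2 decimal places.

Import duty: EUR 60753.86; import VAT: EUR 17405.03

Ad valorem component: 287346.76 × 21% = 60342.82
Specific component: 734 × 0.56 = 411.04
Import duty = 60342.82 + 411.04 = 60753.86
VAT base = CIF + duty = 287346.76 + 60753.86 = 348100.62
Import VAT = 348100.62 × 5% = 17405.03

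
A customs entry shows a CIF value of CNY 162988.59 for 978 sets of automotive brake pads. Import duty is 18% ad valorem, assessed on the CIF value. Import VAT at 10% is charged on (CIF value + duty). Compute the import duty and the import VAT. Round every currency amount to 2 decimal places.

Import duty: CNY 29337.95; import VAT: CNY 19232.65

Import duty = 162988.59 × 18% = 29337.95
VAT base = CIF + duty = 162988.59 + 29337.95 = 192326.54
Import VAT = 192326.54 × 10% = 19232.65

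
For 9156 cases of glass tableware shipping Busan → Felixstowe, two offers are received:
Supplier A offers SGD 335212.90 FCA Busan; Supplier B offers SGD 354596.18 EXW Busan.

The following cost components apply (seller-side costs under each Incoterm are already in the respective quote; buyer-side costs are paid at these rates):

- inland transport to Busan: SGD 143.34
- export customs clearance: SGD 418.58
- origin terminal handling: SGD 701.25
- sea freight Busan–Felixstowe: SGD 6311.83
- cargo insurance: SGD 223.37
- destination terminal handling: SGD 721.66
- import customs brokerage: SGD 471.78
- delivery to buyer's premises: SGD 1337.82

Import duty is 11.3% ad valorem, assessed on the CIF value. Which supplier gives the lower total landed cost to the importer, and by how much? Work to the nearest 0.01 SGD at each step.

Supplier A is cheaper by SGD 22199.00

Supplier A (FCA):
CIF value = FCA price + origin terminal + freight + insurance = 335212.90 + 701.25 + 6311.83 + 223.37 = 342449.35
Import duty = 342449.35 × 11.3% = 38696.78
Buyer bears (A): 701.25 + 6311.83 + 223.37 + 721.66 + 471.78 + 1337.82 = 9767.71
Landed cost (A) = invoice 335212.90 + 9767.71 + duty 38696.78 = 383677.39
Supplier B (EXW):
CIF value = EXW price + inland to port + export clearance + origin terminal + freight + insurance = 354596.18 + 143.34 + 418.58 + 701.25 + 6311.83 + 223.37 = 362394.55
Import duty = 362394.55 × 11.3% = 40950.58
Buyer bears (B): 143.34 + 418.58 + 701.25 + 6311.83 + 223.37 + 721.66 + 471.78 + 1337.82 = 10329.63
Landed cost (B) = invoice 354596.18 + 10329.63 + duty 40950.58 = 405876.39
Difference = |383677.39 − 405876.39| = 22199.00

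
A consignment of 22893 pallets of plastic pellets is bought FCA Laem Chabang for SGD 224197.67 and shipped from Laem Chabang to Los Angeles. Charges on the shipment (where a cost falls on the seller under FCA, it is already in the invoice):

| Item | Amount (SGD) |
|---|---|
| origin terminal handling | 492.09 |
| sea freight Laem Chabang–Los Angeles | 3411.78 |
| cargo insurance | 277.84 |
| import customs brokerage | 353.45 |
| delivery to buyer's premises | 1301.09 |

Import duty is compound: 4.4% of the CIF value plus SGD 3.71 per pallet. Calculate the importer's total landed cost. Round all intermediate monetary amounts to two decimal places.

FCA: the seller delivers export-cleared goods to the carrier; the buyer bears costs from that point.
CIF value = FCA price + origin terminal + freight + insurance = 224197.67 + 492.09 + 3411.78 + 277.84 = 228379.38
Ad valorem component: 228379.38 × 4.4% = 10048.69
Specific component: 22893 × 3.71 = 84933.03
Import duty = 10048.69 + 84933.03 = 94981.72
Buyer bears: origin terminal 492.09 + freight 3411.78 + insurance 277.84 + brokerage 353.45 + delivery 1301.09 + duty 94981.72 = 100817.97
Landed cost = invoice 224197.67 + 100817.97 = 325015.64

Total landed cost: SGD 325015.64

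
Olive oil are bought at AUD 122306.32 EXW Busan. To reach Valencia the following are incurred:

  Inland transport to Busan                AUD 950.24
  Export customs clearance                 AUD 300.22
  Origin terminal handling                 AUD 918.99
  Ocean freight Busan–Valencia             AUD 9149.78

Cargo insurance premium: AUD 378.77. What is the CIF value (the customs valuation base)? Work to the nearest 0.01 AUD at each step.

CIF value: AUD 134004.32

CIF = EXW price + pre-shipment costs + freight + insurance
CIF = 122306.32 + 950.24 + 300.22 + 918.99 + 9149.78 + 378.77 = 134004.32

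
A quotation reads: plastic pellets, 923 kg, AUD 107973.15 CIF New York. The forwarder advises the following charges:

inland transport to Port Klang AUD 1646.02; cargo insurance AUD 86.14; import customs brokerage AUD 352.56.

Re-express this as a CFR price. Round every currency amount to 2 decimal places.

Not relevant to the conversion: inland to port — on the seller under both CIF and CFR; already in the CIF price and stays in the CFR price. brokerage — on the buyer under both terms; not part of either seller's price.
From CIF to CFR, the seller no longer bears: insurance.
CFR price = 107973.15 − 86.14 = 107887.01

CFR price: AUD 107887.01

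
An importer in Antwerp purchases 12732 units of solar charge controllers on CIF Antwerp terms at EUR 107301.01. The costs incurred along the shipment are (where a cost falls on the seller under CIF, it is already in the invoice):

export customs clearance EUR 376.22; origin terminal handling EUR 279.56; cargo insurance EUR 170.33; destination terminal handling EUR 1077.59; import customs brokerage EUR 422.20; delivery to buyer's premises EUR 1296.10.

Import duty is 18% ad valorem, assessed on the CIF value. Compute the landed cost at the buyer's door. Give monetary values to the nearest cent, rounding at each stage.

CIF: the seller pays costs through ocean freight and marine insurance to the destination port.
Already in the invoice (seller's account under CIF): export clearance, origin terminal, insurance — exclude.
The CIF price already equals the CIF value: 107301.01
Import duty = 107301.01 × 18% = 19314.18
Buyer bears: destination terminal 1077.59 + brokerage 422.20 + delivery 1296.10 + duty 19314.18 = 22110.07
Landed cost = invoice 107301.01 + 22110.07 = 129411.08

Total landed cost: EUR 129411.08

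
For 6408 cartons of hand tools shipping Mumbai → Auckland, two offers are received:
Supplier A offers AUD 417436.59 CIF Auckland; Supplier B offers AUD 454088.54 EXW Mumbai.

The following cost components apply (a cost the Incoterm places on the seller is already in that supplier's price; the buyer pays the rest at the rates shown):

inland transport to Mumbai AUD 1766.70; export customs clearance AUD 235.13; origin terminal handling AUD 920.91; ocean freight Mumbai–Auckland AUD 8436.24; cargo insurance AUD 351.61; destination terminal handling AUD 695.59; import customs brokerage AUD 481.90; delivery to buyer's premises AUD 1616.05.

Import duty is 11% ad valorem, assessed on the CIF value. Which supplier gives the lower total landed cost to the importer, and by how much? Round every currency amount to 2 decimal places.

Supplier A is cheaper by AUD 53682.42

Supplier A (CIF):
The CIF price already equals the CIF value: 417436.59
Import duty = 417436.59 × 11% = 45918.02
Buyer bears (A): 695.59 + 481.90 + 1616.05 = 2793.54
Landed cost (A) = invoice 417436.59 + 2793.54 + duty 45918.02 = 466148.15
Supplier B (EXW):
CIF value = EXW price + inland to port + export clearance + origin terminal + freight + insurance = 454088.54 + 1766.70 + 235.13 + 920.91 + 8436.24 + 351.61 = 465799.13
Import duty = 465799.13 × 11% = 51237.90
Buyer bears (B): 1766.70 + 235.13 + 920.91 + 8436.24 + 351.61 + 695.59 + 481.90 + 1616.05 = 14504.13
Landed cost (B) = invoice 454088.54 + 14504.13 + duty 51237.90 = 519830.57
Difference = |466148.15 − 519830.57| = 53682.42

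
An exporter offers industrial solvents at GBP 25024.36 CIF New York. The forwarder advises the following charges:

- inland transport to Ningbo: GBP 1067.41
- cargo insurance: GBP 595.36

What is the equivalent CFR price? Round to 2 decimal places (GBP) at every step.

Not relevant to the conversion: inland to port — on the seller under both CIF and CFR; already in the CIF price and stays in the CFR price.
From CIF to CFR, the seller no longer bears: insurance.
CFR price = 25024.36 − 595.36 = 24429.00

CFR price: GBP 24429.00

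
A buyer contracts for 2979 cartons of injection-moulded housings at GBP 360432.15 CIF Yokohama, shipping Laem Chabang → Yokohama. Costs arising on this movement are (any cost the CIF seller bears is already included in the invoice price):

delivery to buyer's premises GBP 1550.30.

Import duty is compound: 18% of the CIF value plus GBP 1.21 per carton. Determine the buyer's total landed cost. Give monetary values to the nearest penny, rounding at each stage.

CIF: the seller pays costs through ocean freight and marine insurance to the destination port.
The CIF price already equals the CIF value: 360432.15
Ad valorem component: 360432.15 × 18% = 64877.79
Specific component: 2979 × 1.21 = 3604.59
Import duty = 64877.79 + 3604.59 = 68482.38
Buyer bears: delivery 1550.30 + duty 68482.38 = 70032.68
Landed cost = invoice 360432.15 + 70032.68 = 430464.83

Total landed cost: GBP 430464.83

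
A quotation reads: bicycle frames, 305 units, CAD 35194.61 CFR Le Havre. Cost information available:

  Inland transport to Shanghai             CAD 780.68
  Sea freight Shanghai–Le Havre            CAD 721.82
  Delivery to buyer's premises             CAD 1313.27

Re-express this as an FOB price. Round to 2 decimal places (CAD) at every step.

FOB price: CAD 34472.79

Not relevant to the conversion: inland to port — on the seller under both CFR and FOB; already in the CFR price and stays in the FOB price. delivery — on the buyer under both terms; not part of either seller's price.
From CFR to FOB, the seller no longer bears: freight.
FOB price = 35194.61 − 721.82 = 34472.79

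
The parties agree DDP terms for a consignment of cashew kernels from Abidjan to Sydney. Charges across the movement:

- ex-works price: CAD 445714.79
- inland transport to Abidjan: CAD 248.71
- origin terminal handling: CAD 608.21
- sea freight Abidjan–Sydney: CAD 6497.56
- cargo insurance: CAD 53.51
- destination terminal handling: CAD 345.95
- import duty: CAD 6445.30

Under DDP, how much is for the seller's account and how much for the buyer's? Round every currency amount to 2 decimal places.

Seller: CAD 459914.03; buyer: CAD 0.00

DDP: the seller bears all costs including import duty.
Seller's account: goods 445714.79 + inland to port 248.71 + origin terminal 608.21 + freight 6497.56 + insurance 53.51 + destination terminal 345.95 + duty 6445.30 = 459914.03
Buyer's account: 0.00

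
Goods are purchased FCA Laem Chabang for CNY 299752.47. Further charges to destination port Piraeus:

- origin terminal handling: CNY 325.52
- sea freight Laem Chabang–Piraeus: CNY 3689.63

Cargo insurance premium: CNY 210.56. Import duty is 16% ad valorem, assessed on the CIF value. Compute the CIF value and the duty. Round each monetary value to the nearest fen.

CIF = FCA price + pre-shipment costs + freight + insurance
CIF = 299752.47 + 325.52 + 3689.63 + 210.56 = 303978.18
Import duty = 303978.18 × 16% = 48636.51

CIF value: CNY 303978.18; import duty: CNY 48636.51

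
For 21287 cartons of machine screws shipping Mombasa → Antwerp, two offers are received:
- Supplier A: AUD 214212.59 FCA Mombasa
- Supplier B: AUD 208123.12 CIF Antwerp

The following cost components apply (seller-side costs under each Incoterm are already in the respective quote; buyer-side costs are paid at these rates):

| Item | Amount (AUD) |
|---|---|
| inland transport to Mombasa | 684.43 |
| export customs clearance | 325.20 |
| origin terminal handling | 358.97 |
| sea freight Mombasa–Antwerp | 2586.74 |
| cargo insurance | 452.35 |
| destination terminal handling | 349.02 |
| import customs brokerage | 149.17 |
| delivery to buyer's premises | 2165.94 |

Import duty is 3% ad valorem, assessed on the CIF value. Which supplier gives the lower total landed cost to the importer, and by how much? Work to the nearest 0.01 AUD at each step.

Supplier A (FCA):
CIF value = FCA price + origin terminal + freight + insurance = 214212.59 + 358.97 + 2586.74 + 452.35 = 217610.65
Import duty = 217610.65 × 3% = 6528.32
Buyer bears (A): 358.97 + 2586.74 + 452.35 + 349.02 + 149.17 + 2165.94 = 6062.19
Landed cost (A) = invoice 214212.59 + 6062.19 + duty 6528.32 = 226803.10
Supplier B (CIF):
The CIF price already equals the CIF value: 208123.12
Import duty = 208123.12 × 3% = 6243.69
Buyer bears (B): 349.02 + 149.17 + 2165.94 = 2664.13
Landed cost (B) = invoice 208123.12 + 2664.13 + duty 6243.69 = 217030.94
Difference = |226803.10 − 217030.94| = 9772.16

Supplier B is cheaper by AUD 9772.16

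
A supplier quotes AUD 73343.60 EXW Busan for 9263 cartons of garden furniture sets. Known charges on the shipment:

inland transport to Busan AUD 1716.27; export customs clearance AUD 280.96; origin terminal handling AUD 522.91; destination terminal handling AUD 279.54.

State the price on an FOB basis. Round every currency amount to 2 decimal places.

Not relevant to the conversion: destination terminal — on the buyer under both terms; not part of either seller's price.
From EXW to FOB, the seller additionally bears: inland to port, export clearance, origin terminal.
FOB price = 73343.60 + 1716.27 + 280.96 + 522.91 = 75863.74

FOB price: AUD 75863.74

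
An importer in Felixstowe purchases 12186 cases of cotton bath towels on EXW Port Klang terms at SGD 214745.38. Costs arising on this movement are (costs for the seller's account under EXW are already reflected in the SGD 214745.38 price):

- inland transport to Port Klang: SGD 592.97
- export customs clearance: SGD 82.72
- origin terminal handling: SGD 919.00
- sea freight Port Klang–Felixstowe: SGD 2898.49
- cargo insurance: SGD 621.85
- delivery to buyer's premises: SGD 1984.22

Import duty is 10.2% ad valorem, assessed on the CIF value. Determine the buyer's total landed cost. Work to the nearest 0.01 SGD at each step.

EXW: the seller makes goods available at their premises; the buyer bears all onward costs.
CIF value = EXW price + inland to port + export clearance + origin terminal + freight + insurance = 214745.38 + 592.97 + 82.72 + 919.00 + 2898.49 + 621.85 = 219860.41
Import duty = 219860.41 × 10.2% = 22425.76
Buyer bears: inland to port 592.97 + export clearance 82.72 + origin terminal 919.00 + freight 2898.49 + insurance 621.85 + delivery 1984.22 + duty 22425.76 = 29525.01
Landed cost = invoice 214745.38 + 29525.01 = 244270.39

Total landed cost: SGD 244270.39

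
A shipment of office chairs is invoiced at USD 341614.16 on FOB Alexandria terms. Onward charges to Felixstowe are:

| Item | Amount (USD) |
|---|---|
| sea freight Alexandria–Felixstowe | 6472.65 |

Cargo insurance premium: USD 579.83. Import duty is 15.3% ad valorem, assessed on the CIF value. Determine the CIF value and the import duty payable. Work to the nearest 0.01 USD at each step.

CIF value: USD 348666.64; import duty: USD 53346.00

CIF = FOB price + freight + insurance
CIF = 341614.16 + 6472.65 + 579.83 = 348666.64
Import duty = 348666.64 × 15.3% = 53346.00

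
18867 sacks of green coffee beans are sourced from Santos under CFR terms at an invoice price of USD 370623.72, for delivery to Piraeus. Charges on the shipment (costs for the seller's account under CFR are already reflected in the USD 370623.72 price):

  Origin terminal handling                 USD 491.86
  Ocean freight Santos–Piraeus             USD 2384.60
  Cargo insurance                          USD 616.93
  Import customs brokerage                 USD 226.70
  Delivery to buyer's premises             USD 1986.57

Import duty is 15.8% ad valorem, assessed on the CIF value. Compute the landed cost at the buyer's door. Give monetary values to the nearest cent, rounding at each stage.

Total landed cost: USD 432109.94

CFR: the seller pays costs through ocean freight to the destination port, but not insurance.
Already in the invoice (seller's account under CFR): origin terminal, freight — exclude.
CIF value = CFR price + insurance = 370623.72 + 616.93 = 371240.65
Import duty = 371240.65 × 15.8% = 58656.02
Buyer bears: insurance 616.93 + brokerage 226.70 + delivery 1986.57 + duty 58656.02 = 61486.22
Landed cost = invoice 370623.72 + 61486.22 = 432109.94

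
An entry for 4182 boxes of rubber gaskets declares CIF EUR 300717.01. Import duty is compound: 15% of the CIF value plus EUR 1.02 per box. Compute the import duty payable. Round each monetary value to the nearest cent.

Ad valorem component: 300717.01 × 15% = 45107.55
Specific component: 4182 × 1.02 = 4265.64
Import duty = 45107.55 + 4265.64 = 49373.19

Import duty: EUR 49373.19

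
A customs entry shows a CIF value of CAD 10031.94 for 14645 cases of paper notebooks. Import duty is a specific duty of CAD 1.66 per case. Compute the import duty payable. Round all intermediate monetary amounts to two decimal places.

Import duty: CAD 24310.70

Import duty = 14645 × 1.66 = 24310.70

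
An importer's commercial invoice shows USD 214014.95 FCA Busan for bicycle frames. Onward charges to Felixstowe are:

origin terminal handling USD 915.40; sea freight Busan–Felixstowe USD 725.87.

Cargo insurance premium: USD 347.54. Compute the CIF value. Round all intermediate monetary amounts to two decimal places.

CIF value: USD 216003.76

CIF = FCA price + pre-shipment costs + freight + insurance
CIF = 214014.95 + 915.40 + 725.87 + 347.54 = 216003.76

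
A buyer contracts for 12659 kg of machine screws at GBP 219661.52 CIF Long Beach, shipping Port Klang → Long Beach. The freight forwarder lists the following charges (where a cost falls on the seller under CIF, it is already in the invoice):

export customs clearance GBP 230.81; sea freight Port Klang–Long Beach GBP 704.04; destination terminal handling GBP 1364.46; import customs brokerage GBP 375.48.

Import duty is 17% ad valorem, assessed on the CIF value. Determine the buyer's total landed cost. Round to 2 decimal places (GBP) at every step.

CIF: the seller pays costs through ocean freight and marine insurance to the destination port.
Already in the invoice (seller's account under CIF): export clearance, freight — exclude.
The CIF price already equals the CIF value: 219661.52
Import duty = 219661.52 × 17% = 37342.46
Buyer bears: destination terminal 1364.46 + brokerage 375.48 + duty 37342.46 = 39082.40
Landed cost = invoice 219661.52 + 39082.40 = 258743.92

Total landed cost: GBP 258743.92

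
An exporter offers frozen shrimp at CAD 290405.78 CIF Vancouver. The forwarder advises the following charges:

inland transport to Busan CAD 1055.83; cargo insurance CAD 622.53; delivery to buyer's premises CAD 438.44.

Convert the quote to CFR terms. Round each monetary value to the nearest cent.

CFR price: CAD 289783.25

Not relevant to the conversion: inland to port — on the seller under both CIF and CFR; already in the CIF price and stays in the CFR price. delivery — on the buyer under both terms; not part of either seller's price.
From CIF to CFR, the seller no longer bears: insurance.
CFR price = 290405.78 − 622.53 = 289783.25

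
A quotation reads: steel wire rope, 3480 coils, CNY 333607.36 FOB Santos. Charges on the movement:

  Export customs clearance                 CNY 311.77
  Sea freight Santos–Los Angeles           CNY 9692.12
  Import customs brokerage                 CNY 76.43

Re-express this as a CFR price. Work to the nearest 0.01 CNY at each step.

Not relevant to the conversion: export clearance — on the seller under both FOB and CFR; already in the FOB price and stays in the CFR price. brokerage — on the buyer under both terms; not part of either seller's price.
From FOB to CFR, the seller additionally bears: freight.
CFR price = 333607.36 + 9692.12 = 343299.48

CFR price: CNY 343299.48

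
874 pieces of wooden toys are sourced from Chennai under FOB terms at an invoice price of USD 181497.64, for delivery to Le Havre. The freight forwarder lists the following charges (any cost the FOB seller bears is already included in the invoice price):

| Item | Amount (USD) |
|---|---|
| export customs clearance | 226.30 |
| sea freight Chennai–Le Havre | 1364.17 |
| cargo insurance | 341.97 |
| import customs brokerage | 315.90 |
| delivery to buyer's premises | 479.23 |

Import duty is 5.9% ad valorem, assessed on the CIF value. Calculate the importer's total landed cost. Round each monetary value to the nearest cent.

FOB: the seller bears costs until goods are on board at the origin port; the buyer bears freight, insurance and all costs thereafter.
Already in the invoice (seller's account under FOB): export clearance — exclude.
CIF value = FOB price + freight + insurance = 181497.64 + 1364.17 + 341.97 = 183203.78
Import duty = 183203.78 × 5.9% = 10809.02
Buyer bears: freight 1364.17 + insurance 341.97 + brokerage 315.90 + delivery 479.23 + duty 10809.02 = 13310.29
Landed cost = invoice 181497.64 + 13310.29 = 194807.93

Total landed cost: USD 194807.93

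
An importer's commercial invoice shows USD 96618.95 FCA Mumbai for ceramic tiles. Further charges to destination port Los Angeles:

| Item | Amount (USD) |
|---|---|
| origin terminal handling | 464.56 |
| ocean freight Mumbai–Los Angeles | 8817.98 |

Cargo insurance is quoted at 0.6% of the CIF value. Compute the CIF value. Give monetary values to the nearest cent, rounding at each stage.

Let C be the CIF value. C = FCA price + pre-shipment costs + freight + 0.6% × C
C − 0.6% × C = 96618.95 + 464.56 + 8817.98
0.994 × C = 105901.49
C = 105901.49 / 0.994 = 106540.73
Insurance premium = 0.6% × 106540.73 = 639.24

CIF value: USD 106540.73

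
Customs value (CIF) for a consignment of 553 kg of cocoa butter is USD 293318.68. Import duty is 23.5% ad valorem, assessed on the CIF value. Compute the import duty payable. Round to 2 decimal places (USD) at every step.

Import duty: USD 68929.89

Import duty = 293318.68 × 23.5% = 68929.89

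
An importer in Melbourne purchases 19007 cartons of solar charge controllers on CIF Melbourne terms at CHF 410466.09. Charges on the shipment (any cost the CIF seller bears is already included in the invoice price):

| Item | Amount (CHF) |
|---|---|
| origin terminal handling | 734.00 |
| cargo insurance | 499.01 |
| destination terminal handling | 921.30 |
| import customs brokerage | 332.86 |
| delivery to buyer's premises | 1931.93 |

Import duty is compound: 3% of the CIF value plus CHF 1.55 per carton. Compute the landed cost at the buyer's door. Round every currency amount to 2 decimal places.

Total landed cost: CHF 455427.01

CIF: the seller pays costs through ocean freight and marine insurance to the destination port.
Already in the invoice (seller's account under CIF): origin terminal, insurance — exclude.
The CIF price already equals the CIF value: 410466.09
Ad valorem component: 410466.09 × 3% = 12313.98
Specific component: 19007 × 1.55 = 29460.85
Import duty = 12313.98 + 29460.85 = 41774.83
Buyer bears: destination terminal 921.30 + brokerage 332.86 + delivery 1931.93 + duty 41774.83 = 44960.92
Landed cost = invoice 410466.09 + 44960.92 = 455427.01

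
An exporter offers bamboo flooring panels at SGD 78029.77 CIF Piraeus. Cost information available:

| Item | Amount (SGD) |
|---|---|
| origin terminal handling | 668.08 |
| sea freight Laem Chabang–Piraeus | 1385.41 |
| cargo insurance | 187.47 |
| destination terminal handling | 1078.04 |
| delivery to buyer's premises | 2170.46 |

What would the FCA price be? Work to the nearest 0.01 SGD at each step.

FCA price: SGD 75788.81

Not relevant to the conversion: destination terminal, delivery — on the buyer under both terms; not part of either seller's price.
From CIF to FCA, the seller no longer bears: origin terminal, freight, insurance.
FCA price = 78029.77 − 668.08 − 1385.41 − 187.47 = 75788.81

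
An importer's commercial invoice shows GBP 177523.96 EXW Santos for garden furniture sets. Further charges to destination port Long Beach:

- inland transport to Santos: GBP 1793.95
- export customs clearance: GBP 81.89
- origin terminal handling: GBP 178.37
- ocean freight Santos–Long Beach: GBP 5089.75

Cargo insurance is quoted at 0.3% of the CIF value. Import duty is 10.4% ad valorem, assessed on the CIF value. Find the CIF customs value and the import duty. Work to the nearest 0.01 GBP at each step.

CIF value: GBP 185223.59; import duty: GBP 19263.25

Let C be the CIF value. C = EXW price + pre-shipment costs + freight + 0.3% × C
C − 0.3% × C = 177523.96 + 1793.95 + 81.89 + 178.37 + 5089.75
0.997 × C = 184667.92
C = 184667.92 / 0.997 = 185223.59
Insurance premium = 0.3% × 185223.59 = 555.67
Import duty = 185223.59 × 10.4% = 19263.25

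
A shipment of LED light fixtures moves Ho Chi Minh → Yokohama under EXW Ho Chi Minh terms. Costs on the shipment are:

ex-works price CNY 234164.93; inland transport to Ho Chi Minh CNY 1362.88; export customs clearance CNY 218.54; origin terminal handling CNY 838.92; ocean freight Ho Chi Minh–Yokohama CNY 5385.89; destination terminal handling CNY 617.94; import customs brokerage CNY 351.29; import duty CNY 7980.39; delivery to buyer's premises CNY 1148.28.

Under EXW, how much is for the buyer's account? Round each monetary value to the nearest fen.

EXW: the seller makes goods available at their premises; the buyer bears all onward costs.
Seller's account: goods 234164.93 = 234164.93
Buyer's account: inland to port 1362.88 + export clearance 218.54 + origin terminal 838.92 + freight 5385.89 + destination terminal 617.94 + brokerage 351.29 + duty 7980.39 + delivery 1148.28 = 17904.13

Buyer's account: CNY 17904.13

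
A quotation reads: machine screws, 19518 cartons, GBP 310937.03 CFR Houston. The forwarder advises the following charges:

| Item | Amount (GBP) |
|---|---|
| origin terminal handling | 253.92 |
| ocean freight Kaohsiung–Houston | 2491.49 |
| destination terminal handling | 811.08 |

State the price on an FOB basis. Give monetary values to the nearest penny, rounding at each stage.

Not relevant to the conversion: origin terminal — on the seller under both CFR and FOB; already in the CFR price and stays in the FOB price. destination terminal — on the buyer under both terms; not part of either seller's price.
From CFR to FOB, the seller no longer bears: freight.
FOB price = 310937.03 − 2491.49 = 308445.54

FOB price: GBP 308445.54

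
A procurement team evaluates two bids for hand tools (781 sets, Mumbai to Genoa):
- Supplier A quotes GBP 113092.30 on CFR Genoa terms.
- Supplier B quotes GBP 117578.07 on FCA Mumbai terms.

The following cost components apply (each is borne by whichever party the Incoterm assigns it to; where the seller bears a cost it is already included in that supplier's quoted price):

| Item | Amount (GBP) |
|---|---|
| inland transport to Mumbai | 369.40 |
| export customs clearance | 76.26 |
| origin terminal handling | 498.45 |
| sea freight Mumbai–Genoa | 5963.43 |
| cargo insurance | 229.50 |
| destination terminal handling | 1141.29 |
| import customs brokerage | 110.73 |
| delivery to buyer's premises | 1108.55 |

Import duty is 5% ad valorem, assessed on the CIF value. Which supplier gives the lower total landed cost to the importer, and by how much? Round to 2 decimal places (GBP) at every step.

Supplier A (CFR):
CIF value = CFR price + insurance = 113092.30 + 229.50 = 113321.80
Import duty = 113321.80 × 5% = 5666.09
Buyer bears (A): 229.50 + 1141.29 + 110.73 + 1108.55 = 2590.07
Landed cost (A) = invoice 113092.30 + 2590.07 + duty 5666.09 = 121348.46
Supplier B (FCA):
CIF value = FCA price + origin terminal + freight + insurance = 117578.07 + 498.45 + 5963.43 + 229.50 = 124269.45
Import duty = 124269.45 × 5% = 6213.47
Buyer bears (B): 498.45 + 5963.43 + 229.50 + 1141.29 + 110.73 + 1108.55 = 9051.95
Landed cost (B) = invoice 117578.07 + 9051.95 + duty 6213.47 = 132843.49
Difference = |121348.46 − 132843.49| = 11495.03

Supplier A is cheaper by GBP 11495.03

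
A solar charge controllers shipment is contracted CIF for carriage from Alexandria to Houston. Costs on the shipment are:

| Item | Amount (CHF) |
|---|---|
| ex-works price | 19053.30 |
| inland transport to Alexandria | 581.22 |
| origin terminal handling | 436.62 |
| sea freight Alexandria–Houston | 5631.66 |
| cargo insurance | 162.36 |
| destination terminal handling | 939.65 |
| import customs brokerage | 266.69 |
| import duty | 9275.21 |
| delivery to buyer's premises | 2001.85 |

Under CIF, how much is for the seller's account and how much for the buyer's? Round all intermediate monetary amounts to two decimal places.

CIF: the seller pays costs through ocean freight and marine insurance to the destination port.
Seller's account: goods 19053.30 + inland to port 581.22 + origin terminal 436.62 + freight 5631.66 + insurance 162.36 = 25865.16
Buyer's account: destination terminal 939.65 + brokerage 266.69 + duty 9275.21 + delivery 2001.85 = 12483.40

Seller: CHF 25865.16; buyer: CHF 12483.40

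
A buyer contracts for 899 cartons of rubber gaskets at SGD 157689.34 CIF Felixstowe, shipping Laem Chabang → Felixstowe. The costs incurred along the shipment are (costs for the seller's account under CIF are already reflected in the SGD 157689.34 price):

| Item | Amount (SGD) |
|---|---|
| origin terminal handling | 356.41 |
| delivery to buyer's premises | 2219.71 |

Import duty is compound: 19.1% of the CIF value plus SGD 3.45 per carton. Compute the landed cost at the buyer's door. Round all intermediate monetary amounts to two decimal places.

Total landed cost: SGD 193129.26

CIF: the seller pays costs through ocean freight and marine insurance to the destination port.
Already in the invoice (seller's account under CIF): origin terminal — exclude.
The CIF price already equals the CIF value: 157689.34
Ad valorem component: 157689.34 × 19.1% = 30118.66
Specific component: 899 × 3.45 = 3101.55
Import duty = 30118.66 + 3101.55 = 33220.21
Buyer bears: delivery 2219.71 + duty 33220.21 = 35439.92
Landed cost = invoice 157689.34 + 35439.92 = 193129.26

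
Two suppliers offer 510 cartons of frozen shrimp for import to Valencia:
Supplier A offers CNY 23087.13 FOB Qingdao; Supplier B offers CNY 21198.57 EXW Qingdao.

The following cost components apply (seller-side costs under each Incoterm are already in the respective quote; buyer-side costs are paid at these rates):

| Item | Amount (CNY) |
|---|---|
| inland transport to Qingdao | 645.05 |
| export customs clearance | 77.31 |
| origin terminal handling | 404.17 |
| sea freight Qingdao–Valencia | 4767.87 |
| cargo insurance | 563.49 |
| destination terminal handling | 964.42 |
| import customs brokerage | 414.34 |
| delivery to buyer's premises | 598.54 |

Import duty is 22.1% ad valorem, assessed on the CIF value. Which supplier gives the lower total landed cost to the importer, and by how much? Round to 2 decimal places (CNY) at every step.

Supplier B is cheaper by CNY 930.44

Supplier A (FOB):
CIF value = FOB price + freight + insurance = 23087.13 + 4767.87 + 563.49 = 28418.49
Import duty = 28418.49 × 22.1% = 6280.49
Buyer bears (A): 4767.87 + 563.49 + 964.42 + 414.34 + 598.54 = 7308.66
Landed cost (A) = invoice 23087.13 + 7308.66 + duty 6280.49 = 36676.28
Supplier B (EXW):
CIF value = EXW price + inland to port + export clearance + origin terminal + freight + insurance = 21198.57 + 645.05 + 77.31 + 404.17 + 4767.87 + 563.49 = 27656.46
Import duty = 27656.46 × 22.1% = 6112.08
Buyer bears (B): 645.05 + 77.31 + 404.17 + 4767.87 + 563.49 + 964.42 + 414.34 + 598.54 = 8435.19
Landed cost (B) = invoice 21198.57 + 8435.19 + duty 6112.08 = 35745.84
Difference = |36676.28 − 35745.84| = 930.44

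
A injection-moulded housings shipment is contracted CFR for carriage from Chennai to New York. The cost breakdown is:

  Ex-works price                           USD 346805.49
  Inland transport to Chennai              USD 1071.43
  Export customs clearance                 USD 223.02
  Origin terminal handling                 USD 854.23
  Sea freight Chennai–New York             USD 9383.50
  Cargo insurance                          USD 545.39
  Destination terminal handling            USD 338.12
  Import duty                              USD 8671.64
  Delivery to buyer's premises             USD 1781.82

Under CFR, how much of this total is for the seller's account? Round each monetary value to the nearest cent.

Seller's account: USD 358337.67

CFR: the seller pays costs through ocean freight to the destination port, but not insurance.
Seller's account: goods 346805.49 + inland to port 1071.43 + export clearance 223.02 + origin terminal 854.23 + freight 9383.50 = 358337.67
Buyer's account: insurance 545.39 + destination terminal 338.12 + duty 8671.64 + delivery 1781.82 = 11336.97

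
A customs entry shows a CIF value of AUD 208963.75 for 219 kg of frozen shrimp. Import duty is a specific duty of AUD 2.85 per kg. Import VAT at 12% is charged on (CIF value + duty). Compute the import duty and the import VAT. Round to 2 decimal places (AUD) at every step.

Import duty: AUD 624.15; import VAT: AUD 25150.55

Import duty = 219 × 2.85 = 624.15
VAT base = CIF + duty = 208963.75 + 624.15 = 209587.90
Import VAT = 209587.90 × 12% = 25150.55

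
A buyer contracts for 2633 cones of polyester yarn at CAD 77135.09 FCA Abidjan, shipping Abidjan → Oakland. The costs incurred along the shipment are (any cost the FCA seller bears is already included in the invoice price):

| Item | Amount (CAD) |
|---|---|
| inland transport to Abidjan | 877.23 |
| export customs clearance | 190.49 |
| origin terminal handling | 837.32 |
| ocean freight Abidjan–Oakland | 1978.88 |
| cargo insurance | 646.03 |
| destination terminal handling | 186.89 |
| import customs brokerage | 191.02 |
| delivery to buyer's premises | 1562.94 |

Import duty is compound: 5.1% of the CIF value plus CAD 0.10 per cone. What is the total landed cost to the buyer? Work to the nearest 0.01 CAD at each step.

Total landed cost: CAD 86911.93

FCA: the seller delivers export-cleared goods to the carrier; the buyer bears costs from that point.
Already in the invoice (seller's account under FCA): inland to port, export clearance — exclude.
CIF value = FCA price + origin terminal + freight + insurance = 77135.09 + 837.32 + 1978.88 + 646.03 = 80597.32
Ad valorem component: 80597.32 × 5.1% = 4110.46
Specific component: 2633 × 0.10 = 263.30
Import duty = 4110.46 + 263.30 = 4373.76
Buyer bears: origin terminal 837.32 + freight 1978.88 + insurance 646.03 + destination terminal 186.89 + brokerage 191.02 + delivery 1562.94 + duty 4373.76 = 9776.84
Landed cost = invoice 77135.09 + 9776.84 = 86911.93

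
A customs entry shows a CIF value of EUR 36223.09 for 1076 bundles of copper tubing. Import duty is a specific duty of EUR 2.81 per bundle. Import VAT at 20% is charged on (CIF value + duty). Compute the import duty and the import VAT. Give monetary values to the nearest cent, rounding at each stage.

Import duty = 1076 × 2.81 = 3023.56
VAT base = CIF + duty = 36223.09 + 3023.56 = 39246.65
Import VAT = 39246.65 × 20% = 7849.33

Import duty: EUR 3023.56; import VAT: EUR 7849.33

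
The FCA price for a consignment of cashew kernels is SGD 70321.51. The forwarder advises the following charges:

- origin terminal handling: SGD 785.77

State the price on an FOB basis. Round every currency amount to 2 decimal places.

FOB price: SGD 71107.28

From FCA to FOB, the seller additionally bears: origin terminal.
FOB price = 70321.51 + 785.77 = 71107.28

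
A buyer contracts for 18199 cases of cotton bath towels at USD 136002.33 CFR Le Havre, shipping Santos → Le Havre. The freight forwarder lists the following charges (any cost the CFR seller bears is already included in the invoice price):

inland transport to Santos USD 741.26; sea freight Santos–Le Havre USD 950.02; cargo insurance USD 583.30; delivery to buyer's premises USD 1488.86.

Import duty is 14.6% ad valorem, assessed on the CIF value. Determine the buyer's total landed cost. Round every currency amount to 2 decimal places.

CFR: the seller pays costs through ocean freight to the destination port, but not insurance.
Already in the invoice (seller's account under CFR): inland to port, freight — exclude.
CIF value = CFR price + insurance = 136002.33 + 583.30 = 136585.63
Import duty = 136585.63 × 14.6% = 19941.50
Buyer bears: insurance 583.30 + delivery 1488.86 + duty 19941.50 = 22013.66
Landed cost = invoice 136002.33 + 22013.66 = 158015.99

Total landed cost: USD 158015.99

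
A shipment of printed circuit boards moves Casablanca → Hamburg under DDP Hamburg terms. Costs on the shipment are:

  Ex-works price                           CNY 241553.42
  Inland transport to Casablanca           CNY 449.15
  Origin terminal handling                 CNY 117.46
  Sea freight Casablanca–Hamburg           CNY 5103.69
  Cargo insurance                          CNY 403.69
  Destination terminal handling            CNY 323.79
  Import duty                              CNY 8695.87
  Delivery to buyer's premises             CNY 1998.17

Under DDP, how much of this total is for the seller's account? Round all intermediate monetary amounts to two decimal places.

Seller's account: CNY 258645.24

DDP: the seller bears all costs including import duty.
Seller's account: goods 241553.42 + inland to port 449.15 + origin terminal 117.46 + freight 5103.69 + insurance 403.69 + destination terminal 323.79 + duty 8695.87 + delivery 1998.17 = 258645.24
Buyer's account: 0.00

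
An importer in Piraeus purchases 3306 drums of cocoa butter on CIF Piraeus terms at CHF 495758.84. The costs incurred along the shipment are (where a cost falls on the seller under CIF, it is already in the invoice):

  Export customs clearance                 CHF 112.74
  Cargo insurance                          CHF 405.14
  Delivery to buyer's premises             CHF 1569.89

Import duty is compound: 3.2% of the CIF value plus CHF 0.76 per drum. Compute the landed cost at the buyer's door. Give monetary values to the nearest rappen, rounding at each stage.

Total landed cost: CHF 515705.57

CIF: the seller pays costs through ocean freight and marine insurance to the destination port.
Already in the invoice (seller's account under CIF): export clearance, insurance — exclude.
The CIF price already equals the CIF value: 495758.84
Ad valorem component: 495758.84 × 3.2% = 15864.28
Specific component: 3306 × 0.76 = 2512.56
Import duty = 15864.28 + 2512.56 = 18376.84
Buyer bears: delivery 1569.89 + duty 18376.84 = 19946.73
Landed cost = invoice 495758.84 + 19946.73 = 515705.57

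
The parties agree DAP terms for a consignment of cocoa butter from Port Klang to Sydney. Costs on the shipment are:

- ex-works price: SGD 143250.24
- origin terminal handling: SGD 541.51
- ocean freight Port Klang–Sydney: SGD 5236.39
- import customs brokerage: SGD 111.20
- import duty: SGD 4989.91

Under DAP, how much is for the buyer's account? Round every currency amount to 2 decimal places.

Buyer's account: SGD 5101.11

DAP: the seller bears all costs to the named destination except import duty and clearance.
Seller's account: goods 143250.24 + origin terminal 541.51 + freight 5236.39 = 149028.14
Buyer's account: brokerage 111.20 + duty 4989.91 = 5101.11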